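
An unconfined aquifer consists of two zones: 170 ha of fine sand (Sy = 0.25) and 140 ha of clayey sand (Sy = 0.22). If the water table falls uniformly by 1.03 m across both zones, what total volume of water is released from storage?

ΔV ≈ 7.55 × 10^5 m³

A₁ = 170 ha = 1.7 × 10^6 m²; A₂ = 140 ha = 1.4 × 10^6 m²
ΔV₁ = 0.25 × 1.7 × 10^6 × 1.03 = 4.378 × 10^5 m³
ΔV₂ = 0.22 × 1.4 × 10^6 × 1.03 = 3.172 × 10^5 m³
ΔV = ΔV₁ + ΔV₂ = 7.55 × 10^5 m³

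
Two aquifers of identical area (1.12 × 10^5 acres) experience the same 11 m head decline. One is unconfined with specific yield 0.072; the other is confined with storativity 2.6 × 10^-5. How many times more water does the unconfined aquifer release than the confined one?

ΔV_u / ΔV_c ≈ 2770

A = 1.12 × 10^5 acres = 4.532 × 10^8 m²
Unconfined: ΔV_u = Sy × A × Δh = 0.072 × 4.532 × 10^8 × 11 = 3.59 × 10^8 m³
Confined: ΔV_c = S × A × Δh = 2.6 × 10^-5 × 4.532 × 10^8 × 11 = 1.296 × 10^5 m³
Ratio = ΔV_u / ΔV_c = Sy / S = 0.072 / 2.6 × 10^-5 = 2769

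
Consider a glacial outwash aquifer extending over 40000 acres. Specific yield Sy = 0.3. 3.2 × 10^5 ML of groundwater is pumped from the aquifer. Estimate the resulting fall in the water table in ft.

Δh ≈ 21.6 ft

A = 40000 acres = 1.619 × 10^8 m²
ΔV = 3.2 × 10^5 ML = 3.2 × 10^8 m³
Δh = ΔV / (Sy × A) = 3.2 × 10^8 m³ / (0.3 × 1.619 × 10^8 m²) = 6.589 m
Δh = 6.589 m = 21.62 ft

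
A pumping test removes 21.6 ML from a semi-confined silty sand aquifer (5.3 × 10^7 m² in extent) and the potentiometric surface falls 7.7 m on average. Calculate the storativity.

S ≈ 5.3 × 10^-5

ΔV = 21.6 ML = 21600 m³
S = ΔV / (A × Δh) = 21600 m³ / (5.3 × 10^7 m² × 7.7 m) = 5.293 × 10^-5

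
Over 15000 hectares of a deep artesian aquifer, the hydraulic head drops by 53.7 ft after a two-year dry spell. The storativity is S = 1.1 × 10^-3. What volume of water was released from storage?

ΔV ≈ 2.7 × 10^6 m³

A = 15000 hectares = 1.5 × 10^8 m²
Δh = 53.7 ft = 16.37 m
ΔV = S × A × Δh = 0.0011 × 1.5 × 10^8 m² × 16.37 m = 2.701 × 10^6 m³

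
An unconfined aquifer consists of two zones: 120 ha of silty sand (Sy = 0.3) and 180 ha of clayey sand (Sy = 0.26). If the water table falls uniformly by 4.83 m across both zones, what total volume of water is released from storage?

ΔV ≈ 4 × 10^6 m³

A₁ = 120 ha = 1.2 × 10^6 m²; A₂ = 180 ha = 1.8 × 10^6 m²
ΔV₁ = 0.3 × 1.2 × 10^6 × 4.83 = 1.739 × 10^6 m³
ΔV₂ = 0.26 × 1.8 × 10^6 × 4.83 = 2.26 × 10^6 m³
ΔV = ΔV₁ + ΔV₂ = 3.999 × 10^6 m³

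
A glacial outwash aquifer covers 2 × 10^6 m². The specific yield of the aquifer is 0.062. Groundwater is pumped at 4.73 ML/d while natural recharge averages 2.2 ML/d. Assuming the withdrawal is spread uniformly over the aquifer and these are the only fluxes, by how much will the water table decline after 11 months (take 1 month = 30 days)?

Δh ≈ 6.73 m

Net abstraction = 4.73 − 2.2 = 2.53 ML/d
Q_net = 2.53 ML/d = 2530 m³/d
t = 11 months = 330 d
ΔV = Q × t = 2530 m³/d × 330 d = 8.349 × 10^5 m³
Δh = ΔV / (Sy × A) = 8.349 × 10^5 / (0.062 × 2 × 10^6) = 6.733 m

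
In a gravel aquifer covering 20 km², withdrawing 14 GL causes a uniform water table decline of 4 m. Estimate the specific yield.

Sy ≈ 0.17

A = 20 km² = 2 × 10^7 m²
ΔV = 14 GL = 1.4 × 10^7 m³
Sy = ΔV / (A × Δh) = 1.4 × 10^7 m³ / (2 × 10^7 m² × 4 m) = 0.175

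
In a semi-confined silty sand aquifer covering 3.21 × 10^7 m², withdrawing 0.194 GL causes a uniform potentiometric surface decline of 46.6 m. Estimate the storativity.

S ≈ 1.3 × 10^-4

ΔV = 0.194 GL = 1.94 × 10^5 m³
S = ΔV / (A × Δh) = 1.94 × 10^5 m³ / (3.21 × 10^7 m² × 46.6 m) = 1.297 × 10^-4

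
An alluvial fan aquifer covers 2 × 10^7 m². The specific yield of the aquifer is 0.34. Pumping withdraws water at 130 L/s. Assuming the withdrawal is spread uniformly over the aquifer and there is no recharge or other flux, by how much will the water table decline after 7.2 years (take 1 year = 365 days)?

Q = 130 L/s = 11230 m³/d
t = 7.2 years = 2628 d
ΔV = Q × t = 11230 m³/d × 2628 d = 2.952 × 10^7 m³
Δh = ΔV / (Sy × A) = 2.952 × 10^7 / (0.34 × 2 × 10^7) = 4.341 m

Δh ≈ 4.34 m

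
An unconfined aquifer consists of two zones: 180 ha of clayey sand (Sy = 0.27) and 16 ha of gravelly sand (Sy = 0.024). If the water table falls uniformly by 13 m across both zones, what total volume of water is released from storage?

A₁ = 180 ha = 1.8 × 10^6 m²; A₂ = 16 ha = 1.6 × 10^5 m²
ΔV₁ = 0.27 × 1.8 × 10^6 × 13 = 6.318 × 10^6 m³
ΔV₂ = 0.024 × 1.6 × 10^5 × 13 = 49920 m³
ΔV = ΔV₁ + ΔV₂ = 6.368 × 10^6 m³

ΔV ≈ 6.37 × 10^6 m³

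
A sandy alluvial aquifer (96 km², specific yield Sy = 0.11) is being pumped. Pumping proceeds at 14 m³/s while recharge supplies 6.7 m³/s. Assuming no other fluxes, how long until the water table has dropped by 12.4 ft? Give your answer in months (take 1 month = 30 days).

A = 96 km² = 9.6 × 10^7 m²
Δh = 12.4 ft = 3.78 m
ΔV = Sy × A × Δh = 0.11 × 9.6 × 10^7 × 3.78 = 3.991 × 10^7 m³
Net withdrawal = 14 − 6.7 = 7.3 m³/s = 6.307 × 10^5 m³/d
t = ΔV / Q = 3.991 × 10^7 m³ / 6.307 × 10^5 m³/d = 63.28 d
t = 63.28 d ≈ 2.109 months

t ≈ 2.11 months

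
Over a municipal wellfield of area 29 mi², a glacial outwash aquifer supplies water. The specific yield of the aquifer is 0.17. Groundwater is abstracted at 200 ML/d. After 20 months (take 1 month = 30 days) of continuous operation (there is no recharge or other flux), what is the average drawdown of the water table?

A = 29 mi² = 7.511 × 10^7 m²
Q = 200 ML/d = 2 × 10^5 m³/d
t = 20 months = 600 d
ΔV = Q × t = 2 × 10^5 m³/d × 600 d = 1.2 × 10^8 m³
Δh = ΔV / (Sy × A) = 1.2 × 10^8 / (0.17 × 7.511 × 10^7) = 9.398 m

Δh ≈ 9.4 m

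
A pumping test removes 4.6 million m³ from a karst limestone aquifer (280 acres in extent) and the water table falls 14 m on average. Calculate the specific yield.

A = 280 acres = 1.133 × 10^6 m²
ΔV = 4.6 million m³ = 4.6 × 10^6 m³
Sy = ΔV / (A × Δh) = 4.6 × 10^6 m³ / (1.133 × 10^6 m² × 14 m) = 0.29

Sy ≈ 0.29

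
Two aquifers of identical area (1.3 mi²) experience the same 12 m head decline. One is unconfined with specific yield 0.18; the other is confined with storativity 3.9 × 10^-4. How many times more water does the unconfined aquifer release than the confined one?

A = 1.3 mi² = 3.367 × 10^6 m²
Unconfined: ΔV_u = Sy × A × Δh = 0.18 × 3.367 × 10^6 × 12 = 7.273 × 10^6 m³
Confined: ΔV_c = S × A × Δh = 3.9 × 10^-4 × 3.367 × 10^6 × 12 = 15760 m³
Ratio = ΔV_u / ΔV_c = Sy / S = 0.18 / 3.9 × 10^-4 = 461.5

ΔV_u / ΔV_c ≈ 462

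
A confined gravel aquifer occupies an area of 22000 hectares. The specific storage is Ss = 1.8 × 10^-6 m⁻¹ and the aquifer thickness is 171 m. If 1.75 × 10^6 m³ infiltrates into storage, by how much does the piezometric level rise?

Δh ≈ 25.8 m

S = Ss × b = 1.8 × 10^-6 m⁻¹ × 171 m = 3.078 × 10^-4
A = 22000 hectares = 2.2 × 10^8 m²
Δh = ΔV / (S × A) = 1.75 × 10^6 m³ / (3.078 × 10^-4 × 2.2 × 10^8 m²) = 25.84 m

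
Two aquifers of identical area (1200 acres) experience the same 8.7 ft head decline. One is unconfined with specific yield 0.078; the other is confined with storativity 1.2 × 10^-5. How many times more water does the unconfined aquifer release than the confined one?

A = 1200 acres = 4.856 × 10^6 m²
Δh = 8.7 ft = 2.652 m
Unconfined: ΔV_u = Sy × A × Δh = 0.078 × 4.856 × 10^6 × 2.652 = 1.004 × 10^6 m³
Confined: ΔV_c = S × A × Δh = 1.2 × 10^-5 × 4.856 × 10^6 × 2.652 = 154.5 m³
Ratio = ΔV_u / ΔV_c = Sy / S = 0.078 / 1.2 × 10^-5 = 6500

ΔV_u / ΔV_c ≈ 6500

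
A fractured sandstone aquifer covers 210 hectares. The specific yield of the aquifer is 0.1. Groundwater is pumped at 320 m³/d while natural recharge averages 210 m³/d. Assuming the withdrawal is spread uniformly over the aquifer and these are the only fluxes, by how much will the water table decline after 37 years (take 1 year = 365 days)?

A = 210 hectares = 2.1 × 10^6 m²
Net abstraction = 320 − 210 = 110 m³/d
t = 37 years = 13500 d
ΔV = Q × t = 110 m³/d × 13500 d = 1.486 × 10^6 m³
Δh = ΔV / (Sy × A) = 1.486 × 10^6 / (0.1 × 2.1 × 10^6) = 7.074 m

Δh ≈ 7.07 m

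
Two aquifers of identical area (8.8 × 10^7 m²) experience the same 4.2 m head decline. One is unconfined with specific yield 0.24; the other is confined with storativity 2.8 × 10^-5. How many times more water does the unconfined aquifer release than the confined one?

ΔV_u / ΔV_c ≈ 8570

Unconfined: ΔV_u = Sy × A × Δh = 0.24 × 8.8 × 10^7 × 4.2 = 8.87 × 10^7 m³
Confined: ΔV_c = S × A × Δh = 2.8 × 10^-5 × 8.8 × 10^7 × 4.2 = 10350 m³
Ratio = ΔV_u / ΔV_c = Sy / S = 0.24 / 2.8 × 10^-5 = 8571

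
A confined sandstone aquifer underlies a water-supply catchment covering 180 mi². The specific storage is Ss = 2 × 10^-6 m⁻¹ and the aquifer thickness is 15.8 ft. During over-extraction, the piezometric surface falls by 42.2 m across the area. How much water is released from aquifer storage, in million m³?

ΔV ≈ 0.189 million m³

b = 15.8 ft = 4.816 m
S = Ss × b = 2 × 10^-6 m⁻¹ × 4.816 m = 9.632 × 10^-6
A = 180 mi² = 4.662 × 10^8 m²
ΔV = S × A × Δh = 9.632 × 10^-6 × 4.662 × 10^8 m² × 42.2 m = 1.895 × 10^5 m³
ΔV = 1.895 × 10^5 m³ = 0.1895 million m³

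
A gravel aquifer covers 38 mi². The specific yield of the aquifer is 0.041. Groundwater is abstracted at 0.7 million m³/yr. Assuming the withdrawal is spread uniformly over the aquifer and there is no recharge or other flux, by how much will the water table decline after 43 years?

A = 38 mi² = 9.842 × 10^7 m²
Q = 0.7 million m³/yr = 1918 m³/d
t = 43 years = 15700 d
ΔV = Q × t = 1918 m³/d × 15700 d = 3.01 × 10^7 m³
Δh = ΔV / (Sy × A) = 3.01 × 10^7 / (0.041 × 9.842 × 10^7) = 7.459 m

Δh ≈ 7.46 m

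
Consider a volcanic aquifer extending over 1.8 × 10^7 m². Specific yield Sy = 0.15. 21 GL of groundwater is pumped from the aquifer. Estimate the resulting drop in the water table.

ΔV = 21 GL = 2.1 × 10^7 m³
Δh = ΔV / (Sy × A) = 2.1 × 10^7 m³ / (0.15 × 1.8 × 10^7 m²) = 7.778 m

Δh ≈ 7.78 m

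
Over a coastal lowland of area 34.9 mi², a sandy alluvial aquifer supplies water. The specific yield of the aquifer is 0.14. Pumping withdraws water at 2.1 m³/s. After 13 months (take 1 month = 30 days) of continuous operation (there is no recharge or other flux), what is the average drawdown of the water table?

Δh ≈ 5.59 m

A = 34.9 mi² = 9.039 × 10^7 m²
Q = 2.1 m³/s = 1.814 × 10^5 m³/d
t = 13 months = 390 d
ΔV = Q × t = 1.814 × 10^5 m³/d × 390 d = 7.076 × 10^7 m³
Δh = ΔV / (Sy × A) = 7.076 × 10^7 / (0.14 × 9.039 × 10^7) = 5.592 m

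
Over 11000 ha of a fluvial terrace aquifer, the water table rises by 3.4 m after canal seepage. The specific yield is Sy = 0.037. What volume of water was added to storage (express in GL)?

A = 11000 ha = 1.1 × 10^8 m²
ΔV = Sy × A × Δh = 0.037 × 1.1 × 10^8 m² × 3.4 m = 1.384 × 10^7 m³
ΔV = 1.384 × 10^7 m³ = 13.84 GL

ΔV ≈ 13.8 GL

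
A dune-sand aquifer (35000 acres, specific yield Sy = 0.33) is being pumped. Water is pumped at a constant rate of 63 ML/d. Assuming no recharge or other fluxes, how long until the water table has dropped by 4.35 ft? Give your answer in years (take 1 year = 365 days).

t ≈ 2.7 years

A = 35000 acres = 1.416 × 10^8 m²
Δh = 4.35 ft = 1.326 m
ΔV = Sy × A × Δh = 0.33 × 1.416 × 10^8 × 1.326 = 6.197 × 10^7 m³
Q = 63 ML/d = 63000 m³/d
t = ΔV / Q = 6.197 × 10^7 m³ / 63000 m³/d = 983.7 d
t = 983.7 d ≈ 2.695 years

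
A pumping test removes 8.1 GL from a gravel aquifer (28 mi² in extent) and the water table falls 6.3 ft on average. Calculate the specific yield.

Sy ≈ 0.058

A = 28 mi² = 7.252 × 10^7 m²
Δh = 6.3 ft = 1.92 m
ΔV = 8.1 GL = 8.1 × 10^6 m³
Sy = ΔV / (A × Δh) = 8.1 × 10^6 m³ / (7.252 × 10^7 m² × 1.92 m) = 0.05817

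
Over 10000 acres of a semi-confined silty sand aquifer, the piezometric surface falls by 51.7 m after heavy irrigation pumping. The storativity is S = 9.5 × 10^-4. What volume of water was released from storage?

A = 10000 acres = 4.047 × 10^7 m²
ΔV = S × A × Δh = 9.5 × 10^-4 × 4.047 × 10^7 m² × 51.7 m = 1.988 × 10^6 m³

ΔV ≈ 1.99 × 10^6 m³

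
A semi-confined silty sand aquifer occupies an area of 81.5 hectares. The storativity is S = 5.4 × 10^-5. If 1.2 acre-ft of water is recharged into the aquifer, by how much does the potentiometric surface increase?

A = 81.5 hectares = 8.15 × 10^5 m²
ΔV = 1.2 acre-ft = 1480 m³
Δh = ΔV / (S × A) = 1480 m³ / (5.4 × 10^-5 × 8.15 × 10^5 m²) = 33.63 m

Δh ≈ 33.6 m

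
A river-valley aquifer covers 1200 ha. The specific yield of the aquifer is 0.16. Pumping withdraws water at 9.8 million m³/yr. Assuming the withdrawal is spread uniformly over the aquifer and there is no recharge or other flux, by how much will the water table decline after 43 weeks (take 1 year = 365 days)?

A = 1200 ha = 1.2 × 10^7 m²
Q = 9.8 million m³/yr = 26850 m³/d
t = 43 weeks = 301 d
ΔV = Q × t = 26850 m³/d × 301 d = 8.082 × 10^6 m³
Δh = ΔV / (Sy × A) = 8.082 × 10^6 / (0.16 × 1.2 × 10^7) = 4.209 m

Δh ≈ 4.21 m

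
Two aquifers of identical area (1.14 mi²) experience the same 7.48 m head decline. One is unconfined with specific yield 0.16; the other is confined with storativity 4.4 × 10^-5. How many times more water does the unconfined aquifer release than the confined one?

ΔV_u / ΔV_c ≈ 3640

A = 1.14 mi² = 2.953 × 10^6 m²
Unconfined: ΔV_u = Sy × A × Δh = 0.16 × 2.953 × 10^6 × 7.48 = 3.534 × 10^6 m³
Confined: ΔV_c = S × A × Δh = 4.4 × 10^-5 × 2.953 × 10^6 × 7.48 = 971.8 m³
Ratio = ΔV_u / ΔV_c = Sy / S = 0.16 / 4.4 × 10^-5 = 3636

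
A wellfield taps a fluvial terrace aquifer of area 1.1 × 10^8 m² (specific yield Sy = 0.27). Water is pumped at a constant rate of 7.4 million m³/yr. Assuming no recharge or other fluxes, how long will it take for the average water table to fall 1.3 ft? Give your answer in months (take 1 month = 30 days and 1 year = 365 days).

t ≈ 19.3 months

Δh = 1.3 ft = 0.3962 m
ΔV = Sy × A × Δh = 0.27 × 1.1 × 10^8 × 0.3962 = 1.177 × 10^7 m³
Q = 7.4 million m³/yr = 20270 m³/d
t = ΔV / Q = 1.177 × 10^7 m³ / 20270 m³/d = 580.5 d
t = 580.5 d ≈ 19.35 months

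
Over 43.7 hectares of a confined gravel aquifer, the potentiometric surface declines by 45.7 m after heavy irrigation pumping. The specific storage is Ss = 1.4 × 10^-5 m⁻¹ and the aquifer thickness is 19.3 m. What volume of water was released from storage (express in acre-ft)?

ΔV ≈ 4.37 acre-ft

S = Ss × b = 1.4 × 10^-5 m⁻¹ × 19.3 m = 2.702 × 10^-4
A = 43.7 hectares = 4.37 × 10^5 m²
ΔV = S × A × Δh = 2.702 × 10^-4 × 4.37 × 10^5 m² × 45.7 m = 5396 m³
ΔV = 5396 m³ = 4.375 acre-ft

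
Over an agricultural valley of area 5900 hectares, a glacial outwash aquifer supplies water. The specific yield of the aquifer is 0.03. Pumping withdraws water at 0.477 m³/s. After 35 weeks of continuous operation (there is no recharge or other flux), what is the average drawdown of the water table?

Δh ≈ 5.7 m

A = 5900 hectares = 5.9 × 10^7 m²
Q = 0.477 m³/s = 41210 m³/d
t = 35 weeks = 245 d
ΔV = Q × t = 41210 m³/d × 245 d = 1.01 × 10^7 m³
Δh = ΔV / (Sy × A) = 1.01 × 10^7 / (0.03 × 5.9 × 10^7) = 5.705 m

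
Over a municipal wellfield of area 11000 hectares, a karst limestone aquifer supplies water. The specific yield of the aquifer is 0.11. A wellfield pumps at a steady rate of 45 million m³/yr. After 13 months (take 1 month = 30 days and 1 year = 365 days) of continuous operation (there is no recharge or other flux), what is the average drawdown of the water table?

Δh ≈ 3.97 m

A = 11000 hectares = 1.1 × 10^8 m²
Q = 45 million m³/yr = 1.233 × 10^5 m³/d
t = 13 months = 390 d
ΔV = Q × t = 1.233 × 10^5 m³/d × 390 d = 4.808 × 10^7 m³
Δh = ΔV / (Sy × A) = 4.808 × 10^7 / (0.11 × 1.1 × 10^8) = 3.974 m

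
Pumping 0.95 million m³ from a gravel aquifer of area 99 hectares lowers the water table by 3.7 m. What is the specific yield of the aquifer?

Sy ≈ 0.26

A = 99 hectares = 9.9 × 10^5 m²
ΔV = 0.95 million m³ = 9.5 × 10^5 m³
Sy = ΔV / (A × Δh) = 9.5 × 10^5 m³ / (9.9 × 10^5 m² × 3.7 m) = 0.2594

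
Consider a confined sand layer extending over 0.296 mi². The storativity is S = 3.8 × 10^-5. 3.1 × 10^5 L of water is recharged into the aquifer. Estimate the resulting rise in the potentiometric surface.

Δh ≈ 10.6 m

A = 0.296 mi² = 7.666 × 10^5 m²
ΔV = 3.1 × 10^5 L = 310 m³
Δh = ΔV / (S × A) = 310 m³ / (3.8 × 10^-5 × 7.666 × 10^5 m²) = 10.64 m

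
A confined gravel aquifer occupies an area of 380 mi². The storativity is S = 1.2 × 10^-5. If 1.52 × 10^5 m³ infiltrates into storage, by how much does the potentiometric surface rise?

A = 380 mi² = 9.842 × 10^8 m²
Δh = ΔV / (S × A) = 1.52 × 10^5 m³ / (1.2 × 10^-5 × 9.842 × 10^8 m²) = 12.87 m

Δh ≈ 12.9 m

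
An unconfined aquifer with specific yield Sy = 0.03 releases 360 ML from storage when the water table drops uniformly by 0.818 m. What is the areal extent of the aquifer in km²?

ΔV = 360 ML = 3.6 × 10^5 m³
A = ΔV / (Sy × Δh) = 3.6 × 10^5 / (0.03 × 0.818) = 1.467 × 10^7 m²
A = 1.467 × 10^7 m² = 14.67 km²

A ≈ 14.7 km²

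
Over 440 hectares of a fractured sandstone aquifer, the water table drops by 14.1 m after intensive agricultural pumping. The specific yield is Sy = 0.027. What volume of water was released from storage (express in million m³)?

A = 440 hectares = 4.4 × 10^6 m²
ΔV = Sy × A × Δh = 0.027 × 4.4 × 10^6 m² × 14.1 m = 1.675 × 10^6 m³
ΔV = 1.675 × 10^6 m³ = 1.675 million m³

ΔV ≈ 1.68 million m³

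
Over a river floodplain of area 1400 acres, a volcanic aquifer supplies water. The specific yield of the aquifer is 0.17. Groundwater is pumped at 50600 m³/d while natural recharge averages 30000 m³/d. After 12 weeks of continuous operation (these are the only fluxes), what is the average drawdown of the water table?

A = 1400 acres = 5.666 × 10^6 m²
Net abstraction = 50600 − 30000 = 20600 m³/d
t = 12 weeks = 84 d
ΔV = Q × t = 20600 m³/d × 84 d = 1.73 × 10^6 m³
Δh = ΔV / (Sy × A) = 1.73 × 10^6 / (0.17 × 5.666 × 10^6) = 1.797 m

Δh ≈ 1.8 m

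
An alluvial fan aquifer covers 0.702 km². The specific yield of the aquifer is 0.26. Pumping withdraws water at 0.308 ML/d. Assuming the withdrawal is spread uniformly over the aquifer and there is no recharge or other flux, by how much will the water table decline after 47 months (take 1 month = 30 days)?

A = 0.702 km² = 7.02 × 10^5 m²
Q = 0.308 ML/d = 308 m³/d
t = 47 months = 1410 d
ΔV = Q × t = 308 m³/d × 1410 d = 4.343 × 10^5 m³
Δh = ΔV / (Sy × A) = 4.343 × 10^5 / (0.26 × 7.02 × 10^5) = 2.379 m

Δh ≈ 2.38 m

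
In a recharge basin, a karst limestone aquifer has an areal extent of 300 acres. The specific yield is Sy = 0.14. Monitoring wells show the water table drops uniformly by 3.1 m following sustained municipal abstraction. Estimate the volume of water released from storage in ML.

ΔV ≈ 527 ML

A = 300 acres = 1.214 × 10^6 m²
ΔV = Sy × A × Δh = 0.14 × 1.214 × 10^6 m² × 3.1 m = 5.269 × 10^5 m³
ΔV = 5.269 × 10^5 m³ = 526.9 ML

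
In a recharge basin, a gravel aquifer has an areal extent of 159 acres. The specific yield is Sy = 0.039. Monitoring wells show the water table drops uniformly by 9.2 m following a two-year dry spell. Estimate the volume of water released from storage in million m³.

A = 159 acres = 6.435 × 10^5 m²
ΔV = Sy × A × Δh = 0.039 × 6.435 × 10^5 m² × 9.2 m = 2.309 × 10^5 m³
ΔV = 2.309 × 10^5 m³ = 0.2309 million m³

ΔV ≈ 0.231 million m³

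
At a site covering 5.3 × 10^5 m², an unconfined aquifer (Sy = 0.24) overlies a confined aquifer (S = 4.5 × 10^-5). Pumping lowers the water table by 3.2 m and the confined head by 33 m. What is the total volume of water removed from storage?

Unconfined: ΔV_u = Sy × A × Δh_u = 0.24 × 5.3 × 10^5 × 3.2 = 4.07 × 10^5 m³
Confined: ΔV_c = S × A × Δh_c = 4.5 × 10^-5 × 5.3 × 10^5 × 33 = 787.1 m³
Total ΔV = 4.07 × 10^5 + 787.1 = 4.078 × 10^5 m³

ΔV ≈ 4.08 × 10^5 m³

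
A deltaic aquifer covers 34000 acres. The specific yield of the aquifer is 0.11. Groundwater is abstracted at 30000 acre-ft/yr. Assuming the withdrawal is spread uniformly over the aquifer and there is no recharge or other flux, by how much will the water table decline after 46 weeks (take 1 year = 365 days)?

A = 34000 acres = 1.376 × 10^8 m²
Q = 30000 acre-ft/yr = 1.014 × 10^5 m³/d
t = 46 weeks = 322 d
ΔV = Q × t = 1.014 × 10^5 m³/d × 322 d = 3.265 × 10^7 m³
Δh = ΔV / (Sy × A) = 3.265 × 10^7 / (0.11 × 1.376 × 10^8) = 2.157 m

Δh ≈ 2.16 m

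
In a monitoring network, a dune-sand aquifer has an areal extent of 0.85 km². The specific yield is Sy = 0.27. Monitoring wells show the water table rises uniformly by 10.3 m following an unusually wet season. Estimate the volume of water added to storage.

A = 0.85 km² = 8.5 × 10^5 m²
ΔV = Sy × A × Δh = 0.27 × 8.5 × 10^5 m² × 10.3 m = 2.364 × 10^6 m³

ΔV ≈ 2.36 × 10^6 m³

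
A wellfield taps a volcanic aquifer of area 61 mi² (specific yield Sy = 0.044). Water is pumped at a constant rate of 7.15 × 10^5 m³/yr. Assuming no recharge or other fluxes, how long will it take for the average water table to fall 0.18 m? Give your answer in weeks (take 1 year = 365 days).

t ≈ 91.3 weeks

A = 61 mi² = 1.58 × 10^8 m²
ΔV = Sy × A × Δh = 0.044 × 1.58 × 10^8 × 0.18 = 1.251 × 10^6 m³
Q = 7.15 × 10^5 m³/yr = 1959 m³/d
t = ΔV / Q = 1.251 × 10^6 m³ / 1959 m³/d = 638.8 d
t = 638.8 d ≈ 91.25 weeks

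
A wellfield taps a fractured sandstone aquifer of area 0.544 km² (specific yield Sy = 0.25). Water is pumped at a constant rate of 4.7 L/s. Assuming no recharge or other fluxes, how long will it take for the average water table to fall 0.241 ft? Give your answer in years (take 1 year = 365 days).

A = 0.544 km² = 5.44 × 10^5 m²
Δh = 0.241 ft = 0.07346 m
ΔV = Sy × A × Δh = 0.25 × 5.44 × 10^5 × 0.07346 = 9990 m³
Q = 4.7 L/s = 406.1 m³/d
t = ΔV / Q = 9990 m³ / 406.1 m³/d = 24.6 d
t = 24.6 d ≈ 0.0674 years

t ≈ 0.0674 years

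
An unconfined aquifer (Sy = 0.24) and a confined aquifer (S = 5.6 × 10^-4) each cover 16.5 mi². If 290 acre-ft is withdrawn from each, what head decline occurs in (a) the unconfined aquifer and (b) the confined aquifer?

A = 16.5 mi² = 4.273 × 10^7 m²
ΔV = 290 acre-ft = 3.577 × 10^5 m³
Unconfined: Δh_u = ΔV/(Sy·A) = 3.577 × 10^5/(0.24 × 4.273 × 10^7) = 0.03488 m
Confined: Δh_c = ΔV/(S·A) = 3.577 × 10^5/(5.6 × 10^-4 × 4.273 × 10^7) = 14.95 m

Δh_u ≈ 0.0349 m; Δh_c ≈ 14.9 m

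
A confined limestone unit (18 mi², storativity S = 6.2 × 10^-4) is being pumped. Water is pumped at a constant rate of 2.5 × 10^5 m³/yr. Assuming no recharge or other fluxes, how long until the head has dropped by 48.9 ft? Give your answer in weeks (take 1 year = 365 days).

t ≈ 89.9 weeks

A = 18 mi² = 4.662 × 10^7 m²
Δh = 48.9 ft = 14.9 m
ΔV = S × A × Δh = 6.2 × 10^-4 × 4.662 × 10^7 × 14.9 = 4.308 × 10^5 m³
Q = 2.5 × 10^5 m³/yr = 684.9 m³/d
t = ΔV / Q = 4.308 × 10^5 m³ / 684.9 m³/d = 629 d
t = 629 d ≈ 89.85 weeks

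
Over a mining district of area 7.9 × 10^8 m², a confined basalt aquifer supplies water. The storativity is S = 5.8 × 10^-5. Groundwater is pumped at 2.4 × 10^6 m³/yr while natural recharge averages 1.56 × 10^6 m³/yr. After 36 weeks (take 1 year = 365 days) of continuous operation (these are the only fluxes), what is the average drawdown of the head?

Δh ≈ 12.7 m

Net abstraction = 2.4 × 10^6 − 1.56 × 10^6 = 8.4 × 10^5 m³/yr
Q_net = 8.4 × 10^5 m³/yr = 2301 m³/d
t = 36 weeks = 252 d
ΔV = Q × t = 2301 m³/d × 252 d = 5.799 × 10^5 m³
Δh = ΔV / (S × A) = 5.799 × 10^5 / (5.8 × 10^-5 × 7.9 × 10^8) = 12.66 m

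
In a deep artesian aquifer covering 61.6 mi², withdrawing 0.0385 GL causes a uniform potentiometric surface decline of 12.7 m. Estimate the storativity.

A = 61.6 mi² = 1.595 × 10^8 m²
ΔV = 0.0385 GL = 38500 m³
S = ΔV / (A × Δh) = 38500 m³ / (1.595 × 10^8 m² × 12.7 m) = 1.9 × 10^-5

S ≈ 1.9 × 10^-5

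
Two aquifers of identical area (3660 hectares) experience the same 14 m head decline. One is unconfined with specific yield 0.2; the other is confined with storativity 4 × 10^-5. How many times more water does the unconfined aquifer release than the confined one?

ΔV_u / ΔV_c ≈ 5000

A = 3660 hectares = 3.66 × 10^7 m²
Unconfined: ΔV_u = Sy × A × Δh = 0.2 × 3.66 × 10^7 × 14 = 1.025 × 10^8 m³
Confined: ΔV_c = S × A × Δh = 4 × 10^-5 × 3.66 × 10^7 × 14 = 20500 m³
Ratio = ΔV_u / ΔV_c = Sy / S = 0.2 / 4 × 10^-5 = 5000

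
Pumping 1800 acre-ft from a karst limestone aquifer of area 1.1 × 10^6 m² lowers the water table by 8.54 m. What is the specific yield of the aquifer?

ΔV = 1800 acre-ft = 2.22 × 10^6 m³
Sy = ΔV / (A × Δh) = 2.22 × 10^6 m³ / (1.1 × 10^6 m² × 8.54 m) = 0.2363

Sy ≈ 0.24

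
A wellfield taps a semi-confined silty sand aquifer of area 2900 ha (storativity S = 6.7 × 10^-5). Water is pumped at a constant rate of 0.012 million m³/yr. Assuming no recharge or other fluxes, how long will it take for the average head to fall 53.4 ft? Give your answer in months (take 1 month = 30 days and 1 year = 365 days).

A = 2900 ha = 2.9 × 10^7 m²
Δh = 53.4 ft = 16.28 m
ΔV = S × A × Δh = 6.7 × 10^-5 × 2.9 × 10^7 × 16.28 = 31620 m³
Q = 0.012 million m³/yr = 32.88 m³/d
t = ΔV / Q = 31620 m³ / 32.88 m³/d = 961.9 d
t = 961.9 d ≈ 32.06 months

t ≈ 32.1 months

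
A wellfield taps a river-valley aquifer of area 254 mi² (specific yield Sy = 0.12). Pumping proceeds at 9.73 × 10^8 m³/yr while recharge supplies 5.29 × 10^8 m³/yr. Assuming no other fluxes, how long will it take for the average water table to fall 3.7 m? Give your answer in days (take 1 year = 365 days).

t ≈ 240 days

A = 254 mi² = 6.579 × 10^8 m²
ΔV = Sy × A × Δh = 0.12 × 6.579 × 10^8 × 3.7 = 2.921 × 10^8 m³
Net withdrawal = 9.73 × 10^8 − 5.29 × 10^8 = 4.44 × 10^8 m³/yr = 1.216 × 10^6 m³/d
t = ΔV / Q = 2.921 × 10^8 m³ / 1.216 × 10^6 m³/d = 240.1 d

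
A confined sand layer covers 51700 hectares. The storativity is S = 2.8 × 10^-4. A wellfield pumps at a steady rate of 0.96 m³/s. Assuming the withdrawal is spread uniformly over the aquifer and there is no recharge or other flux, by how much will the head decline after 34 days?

Δh ≈ 19.5 m

A = 51700 hectares = 5.17 × 10^8 m²
Q = 0.96 m³/s = 82940 m³/d
ΔV = Q × t = 82940 m³/d × 34 d = 2.82 × 10^6 m³
Δh = ΔV / (S × A) = 2.82 × 10^6 / (2.8 × 10^-4 × 5.17 × 10^8) = 19.48 m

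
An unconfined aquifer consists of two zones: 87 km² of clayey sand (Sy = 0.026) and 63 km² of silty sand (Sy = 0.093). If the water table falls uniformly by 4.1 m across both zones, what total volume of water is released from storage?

A₁ = 87 km² = 8.7 × 10^7 m²; A₂ = 63 km² = 6.3 × 10^7 m²
ΔV₁ = 0.026 × 8.7 × 10^7 × 4.1 = 9.274 × 10^6 m³
ΔV₂ = 0.093 × 6.3 × 10^7 × 4.1 = 2.402 × 10^7 m³
ΔV = ΔV₁ + ΔV₂ = 3.33 × 10^7 m³

ΔV ≈ 3.33 × 10^7 m³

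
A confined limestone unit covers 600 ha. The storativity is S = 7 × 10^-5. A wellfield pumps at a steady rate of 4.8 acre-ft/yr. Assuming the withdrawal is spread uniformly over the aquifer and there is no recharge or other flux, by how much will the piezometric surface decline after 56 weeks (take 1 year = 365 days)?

Δh ≈ 15.1 m

A = 600 ha = 6 × 10^6 m²
Q = 4.8 acre-ft/yr = 16.22 m³/d
t = 56 weeks = 392 d
ΔV = Q × t = 16.22 m³/d × 392 d = 6359 m³
Δh = ΔV / (S × A) = 6359 / (7 × 10^-5 × 6 × 10^6) = 15.14 m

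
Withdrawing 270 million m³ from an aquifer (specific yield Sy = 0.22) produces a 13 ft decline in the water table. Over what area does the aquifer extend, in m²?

A ≈ 3.1 × 10^8 m²

Δh = 13 ft = 3.962 m
ΔV = 270 million m³ = 2.7 × 10^8 m³
A = ΔV / (Sy × Δh) = 2.7 × 10^8 / (0.22 × 3.962) = 3.097 × 10^8 m²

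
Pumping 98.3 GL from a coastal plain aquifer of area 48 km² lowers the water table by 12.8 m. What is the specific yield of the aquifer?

Sy ≈ 0.16

A = 48 km² = 4.8 × 10^7 m²
ΔV = 98.3 GL = 9.83 × 10^7 m³
Sy = ΔV / (A × Δh) = 9.83 × 10^7 m³ / (4.8 × 10^7 m² × 12.8 m) = 0.16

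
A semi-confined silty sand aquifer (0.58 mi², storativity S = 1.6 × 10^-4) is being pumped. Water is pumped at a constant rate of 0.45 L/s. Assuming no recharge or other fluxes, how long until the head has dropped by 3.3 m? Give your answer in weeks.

A = 0.58 mi² = 1.502 × 10^6 m²
ΔV = S × A × Δh = 1.6 × 10^-4 × 1.502 × 10^6 × 3.3 = 793.2 m³
Q = 0.45 L/s = 38.88 m³/d
t = ΔV / Q = 793.2 m³ / 38.88 m³/d = 20.4 d
t = 20.4 d ≈ 2.914 weeks

t ≈ 2.91 weeks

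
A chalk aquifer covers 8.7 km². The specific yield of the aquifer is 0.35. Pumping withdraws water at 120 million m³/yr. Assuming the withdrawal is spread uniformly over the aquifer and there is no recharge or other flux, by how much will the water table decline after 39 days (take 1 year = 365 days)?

A = 8.7 km² = 8.7 × 10^6 m²
Q = 120 million m³/yr = 3.288 × 10^5 m³/d
ΔV = Q × t = 3.288 × 10^5 m³/d × 39 d = 1.282 × 10^7 m³
Δh = ΔV / (Sy × A) = 1.282 × 10^7 / (0.35 × 8.7 × 10^6) = 4.211 m

Δh ≈ 4.21 m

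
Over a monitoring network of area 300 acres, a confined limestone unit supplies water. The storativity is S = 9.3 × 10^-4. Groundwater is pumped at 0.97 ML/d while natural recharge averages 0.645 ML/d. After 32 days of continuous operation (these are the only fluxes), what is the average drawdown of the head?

A = 300 acres = 1.214 × 10^6 m²
Net abstraction = 0.97 − 0.645 = 0.325 ML/d
Q_net = 0.325 ML/d = 325 m³/d
ΔV = Q × t = 325 m³/d × 32 d = 10400 m³
Δh = ΔV / (S × A) = 10400 / (9.3 × 10^-4 × 1.214 × 10^6) = 9.211 m

Δh ≈ 9.21 m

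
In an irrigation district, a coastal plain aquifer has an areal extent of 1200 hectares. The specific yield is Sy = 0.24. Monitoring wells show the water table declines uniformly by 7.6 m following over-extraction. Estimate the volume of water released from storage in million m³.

A = 1200 hectares = 1.2 × 10^7 m²
ΔV = Sy × A × Δh = 0.24 × 1.2 × 10^7 m² × 7.6 m = 2.189 × 10^7 m³
ΔV = 2.189 × 10^7 m³ = 21.89 million m³

ΔV ≈ 21.9 million m³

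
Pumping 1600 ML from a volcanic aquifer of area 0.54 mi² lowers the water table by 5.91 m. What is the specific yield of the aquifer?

Sy ≈ 0.19

A = 0.54 mi² = 1.399 × 10^6 m²
ΔV = 1600 ML = 1.6 × 10^6 m³
Sy = ΔV / (A × Δh) = 1.6 × 10^6 m³ / (1.399 × 10^6 m² × 5.91 m) = 0.1936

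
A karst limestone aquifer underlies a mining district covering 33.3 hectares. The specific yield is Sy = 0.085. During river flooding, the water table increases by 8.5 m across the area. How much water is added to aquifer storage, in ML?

ΔV ≈ 241 ML

A = 33.3 hectares = 3.33 × 10^5 m²
ΔV = Sy × A × Δh = 0.085 × 3.33 × 10^5 m² × 8.5 m = 2.406 × 10^5 m³
ΔV = 2.406 × 10^5 m³ = 240.6 ML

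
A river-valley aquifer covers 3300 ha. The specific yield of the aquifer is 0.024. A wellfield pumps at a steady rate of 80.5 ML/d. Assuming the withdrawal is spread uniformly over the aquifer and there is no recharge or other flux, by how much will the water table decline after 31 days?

A = 3300 ha = 3.3 × 10^7 m²
Q = 80.5 ML/d = 80500 m³/d
ΔV = Q × t = 80500 m³/d × 31 d = 2.495 × 10^6 m³
Δh = ΔV / (Sy × A) = 2.495 × 10^6 / (0.024 × 3.3 × 10^7) = 3.151 m

Δh ≈ 3.15 m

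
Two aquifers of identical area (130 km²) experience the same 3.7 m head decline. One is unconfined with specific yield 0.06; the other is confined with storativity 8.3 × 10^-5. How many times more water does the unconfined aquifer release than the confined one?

A = 130 km² = 1.3 × 10^8 m²
Unconfined: ΔV_u = Sy × A × Δh = 0.06 × 1.3 × 10^8 × 3.7 = 2.886 × 10^7 m³
Confined: ΔV_c = S × A × Δh = 8.3 × 10^-5 × 1.3 × 10^8 × 3.7 = 39920 m³
Ratio = ΔV_u / ΔV_c = Sy / S = 0.06 / 8.3 × 10^-5 = 722.9

ΔV_u / ΔV_c ≈ 723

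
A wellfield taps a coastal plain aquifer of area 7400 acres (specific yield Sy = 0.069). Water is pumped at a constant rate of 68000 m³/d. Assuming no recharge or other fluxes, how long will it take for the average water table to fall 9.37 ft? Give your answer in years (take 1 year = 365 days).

A = 7400 acres = 2.995 × 10^7 m²
Δh = 9.37 ft = 2.856 m
ΔV = Sy × A × Δh = 0.069 × 2.995 × 10^7 × 2.856 = 5.901 × 10^6 m³
t = ΔV / Q = 5.901 × 10^6 m³ / 68000 m³/d = 86.78 d
t = 86.78 d ≈ 0.2378 years

t ≈ 0.238 years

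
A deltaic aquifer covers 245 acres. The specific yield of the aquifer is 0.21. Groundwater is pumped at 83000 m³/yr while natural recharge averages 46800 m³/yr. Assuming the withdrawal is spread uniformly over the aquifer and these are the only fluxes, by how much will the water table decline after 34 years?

A = 245 acres = 9.915 × 10^5 m²
Net abstraction = 83000 − 46800 = 36200 m³/yr
Q_net = 36200 m³/yr = 99.18 m³/d
t = 34 years = 12410 d
ΔV = Q × t = 99.18 m³/d × 12410 d = 1.231 × 10^6 m³
Δh = ΔV / (Sy × A) = 1.231 × 10^6 / (0.21 × 9.915 × 10^5) = 5.911 m

Δh ≈ 5.91 m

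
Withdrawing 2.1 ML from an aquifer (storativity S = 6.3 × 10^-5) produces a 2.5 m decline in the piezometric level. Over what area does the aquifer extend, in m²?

ΔV = 2.1 ML = 2100 m³
A = ΔV / (S × Δh) = 2100 / (6.3 × 10^-5 × 2.5) = 1.333 × 10^7 m²

A ≈ 1.33 × 10^7 m²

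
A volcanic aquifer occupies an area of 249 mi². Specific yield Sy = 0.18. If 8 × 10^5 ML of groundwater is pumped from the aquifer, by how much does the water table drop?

Δh ≈ 6.89 m

A = 249 mi² = 6.449 × 10^8 m²
ΔV = 8 × 10^5 ML = 8 × 10^8 m³
Δh = ΔV / (Sy × A) = 8 × 10^8 m³ / (0.18 × 6.449 × 10^8 m²) = 6.892 m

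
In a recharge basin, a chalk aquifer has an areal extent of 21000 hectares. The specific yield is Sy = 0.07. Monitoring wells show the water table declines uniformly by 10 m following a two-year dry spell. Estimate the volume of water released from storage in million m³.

ΔV ≈ 147 million m³

A = 21000 hectares = 2.1 × 10^8 m²
ΔV = Sy × A × Δh = 0.07 × 2.1 × 10^8 m² × 10 m = 1.47 × 10^8 m³
ΔV = 1.47 × 10^8 m³ = 147 million m³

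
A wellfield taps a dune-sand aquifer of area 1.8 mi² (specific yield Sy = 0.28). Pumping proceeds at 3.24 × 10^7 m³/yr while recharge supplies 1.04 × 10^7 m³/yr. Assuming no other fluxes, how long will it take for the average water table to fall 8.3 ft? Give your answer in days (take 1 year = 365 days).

t ≈ 54.8 days

A = 1.8 mi² = 4.662 × 10^6 m²
Δh = 8.3 ft = 2.53 m
ΔV = Sy × A × Δh = 0.28 × 4.662 × 10^6 × 2.53 = 3.302 × 10^6 m³
Net withdrawal = 3.24 × 10^7 − 1.04 × 10^7 = 2.2 × 10^7 m³/yr = 60270 m³/d
t = ΔV / Q = 3.302 × 10^6 m³ / 60270 m³/d = 54.79 d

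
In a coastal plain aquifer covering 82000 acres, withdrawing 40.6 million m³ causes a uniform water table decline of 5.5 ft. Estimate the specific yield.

Sy ≈ 0.073

A = 82000 acres = 3.318 × 10^8 m²
Δh = 5.5 ft = 1.676 m
ΔV = 40.6 million m³ = 4.06 × 10^7 m³
Sy = ΔV / (A × Δh) = 4.06 × 10^7 m³ / (3.318 × 10^8 m² × 1.676 m) = 0.07298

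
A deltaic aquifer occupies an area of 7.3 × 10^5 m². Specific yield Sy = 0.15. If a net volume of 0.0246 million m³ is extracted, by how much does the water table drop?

Δh ≈ 0.225 m

ΔV = 0.0246 million m³ = 24600 m³
Δh = ΔV / (Sy × A) = 24600 m³ / (0.15 × 7.3 × 10^5 m²) = 0.2247 m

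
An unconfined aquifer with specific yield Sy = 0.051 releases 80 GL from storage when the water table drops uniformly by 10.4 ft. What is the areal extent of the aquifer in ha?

A ≈ 49500 ha

Δh = 10.4 ft = 3.17 m
ΔV = 80 GL = 8 × 10^7 m³
A = ΔV / (Sy × Δh) = 8 × 10^7 / (0.051 × 3.17) = 4.948 × 10^8 m²
A = 4.948 × 10^8 m² = 49480 ha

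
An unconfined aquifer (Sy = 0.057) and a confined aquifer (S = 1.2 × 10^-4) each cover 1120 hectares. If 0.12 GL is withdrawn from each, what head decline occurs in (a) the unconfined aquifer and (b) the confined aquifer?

A = 1120 hectares = 1.12 × 10^7 m²
ΔV = 0.12 GL = 1.2 × 10^5 m³
Unconfined: Δh_u = ΔV/(Sy·A) = 1.2 × 10^5/(0.057 × 1.12 × 10^7) = 0.188 m
Confined: Δh_c = ΔV/(S·A) = 1.2 × 10^5/(1.2 × 10^-4 × 1.12 × 10^7) = 89.29 m

Δh_u ≈ 0.188 m; Δh_c ≈ 89.3 m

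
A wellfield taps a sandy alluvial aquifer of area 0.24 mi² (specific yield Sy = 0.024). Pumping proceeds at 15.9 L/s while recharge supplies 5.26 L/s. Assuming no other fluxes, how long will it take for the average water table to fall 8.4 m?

t ≈ 136 days

A = 0.24 mi² = 6.216 × 10^5 m²
ΔV = Sy × A × Δh = 0.024 × 6.216 × 10^5 × 8.4 = 1.253 × 10^5 m³
Net withdrawal = 15.9 − 5.26 = 10.64 L/s = 919.3 m³/d
t = ΔV / Q = 1.253 × 10^5 m³ / 919.3 m³/d = 136.3 d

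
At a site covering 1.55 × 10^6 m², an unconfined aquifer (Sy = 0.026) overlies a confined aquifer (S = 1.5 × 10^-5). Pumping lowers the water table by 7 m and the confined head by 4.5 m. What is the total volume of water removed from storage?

ΔV ≈ 2.82 × 10^5 m³

Unconfined: ΔV_u = Sy × A × Δh_u = 0.026 × 1.55 × 10^6 × 7 = 2.821 × 10^5 m³
Confined: ΔV_c = S × A × Δh_c = 1.5 × 10^-5 × 1.55 × 10^6 × 4.5 = 104.6 m³
Total ΔV = 2.821 × 10^5 + 104.6 = 2.822 × 10^5 m³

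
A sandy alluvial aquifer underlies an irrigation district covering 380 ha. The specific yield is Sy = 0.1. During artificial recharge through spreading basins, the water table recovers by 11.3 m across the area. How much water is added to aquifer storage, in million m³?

ΔV ≈ 4.29 million m³

A = 380 ha = 3.8 × 10^6 m²
ΔV = Sy × A × Δh = 0.1 × 3.8 × 10^6 m² × 11.3 m = 4.294 × 10^6 m³
ΔV = 4.294 × 10^6 m³ = 4.294 million m³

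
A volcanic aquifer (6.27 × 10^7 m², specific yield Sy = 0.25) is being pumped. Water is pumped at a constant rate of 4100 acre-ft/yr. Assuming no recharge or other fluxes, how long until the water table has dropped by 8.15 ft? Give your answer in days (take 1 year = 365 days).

Δh = 8.15 ft = 2.484 m
ΔV = Sy × A × Δh = 0.25 × 6.27 × 10^7 × 2.484 = 3.894 × 10^7 m³
Q = 4100 acre-ft/yr = 13860 m³/d
t = ΔV / Q = 3.894 × 10^7 m³ / 13860 m³/d = 2810 d

t ≈ 2810 days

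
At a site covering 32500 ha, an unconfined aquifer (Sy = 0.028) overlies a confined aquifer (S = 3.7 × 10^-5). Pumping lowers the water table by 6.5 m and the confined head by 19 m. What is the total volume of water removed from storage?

ΔV ≈ 5.94 × 10^7 m³

A = 32500 ha = 3.25 × 10^8 m²
Unconfined: ΔV_u = Sy × A × Δh_u = 0.028 × 3.25 × 10^8 × 6.5 = 5.915 × 10^7 m³
Confined: ΔV_c = S × A × Δh_c = 3.7 × 10^-5 × 3.25 × 10^8 × 19 = 2.285 × 10^5 m³
Total ΔV = 5.915 × 10^7 + 2.285 × 10^5 = 5.938 × 10^7 m³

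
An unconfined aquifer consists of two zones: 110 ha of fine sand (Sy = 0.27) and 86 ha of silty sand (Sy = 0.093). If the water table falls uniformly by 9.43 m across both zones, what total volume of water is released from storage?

A₁ = 110 ha = 1.1 × 10^6 m²; A₂ = 86 ha = 8.6 × 10^5 m²
ΔV₁ = 0.27 × 1.1 × 10^6 × 9.43 = 2.801 × 10^6 m³
ΔV₂ = 0.093 × 8.6 × 10^5 × 9.43 = 7.542 × 10^5 m³
ΔV = ΔV₁ + ΔV₂ = 3.555 × 10^6 m³

ΔV ≈ 3.55 × 10^6 m³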